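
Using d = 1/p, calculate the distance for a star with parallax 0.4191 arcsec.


d = 1/p = 1/0.4191 = 2.3861

2.3861 pc


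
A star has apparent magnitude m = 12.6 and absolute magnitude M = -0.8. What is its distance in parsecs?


d = 10^((m - M + 5)/5) = 10^((12.6 - -0.8 + 5)/5) = 4786.3009

4786.3009 pc


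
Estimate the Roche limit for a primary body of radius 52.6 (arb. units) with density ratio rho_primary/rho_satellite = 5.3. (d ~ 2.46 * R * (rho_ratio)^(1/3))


d_Roche = 2.46 * 52.6 * 5.3^(1/3) = 225.6037

225.6037


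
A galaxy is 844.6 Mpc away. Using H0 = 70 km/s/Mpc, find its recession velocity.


v = H0 * d = 70 * 844.6 = 59122.0

59122.0 km/s


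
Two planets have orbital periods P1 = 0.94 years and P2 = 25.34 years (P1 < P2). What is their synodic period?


1/P_syn = |1/P1 - 1/P2| = |1/0.94 - 1/25.34| => P_syn = 0.9762

0.9762 years


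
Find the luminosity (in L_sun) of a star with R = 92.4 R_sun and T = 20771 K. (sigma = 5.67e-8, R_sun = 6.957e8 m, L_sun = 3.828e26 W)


R = 92.4 * 6.957e8 m = 6.428268e+10 m. L = 4*pi*R^2*sigma*T^4 = 4*pi*(6.428268e+10)^2 * 5.67e-8 * 20771^4 = 5.480377757e+32 W. L/L_sun = 5.480377757e+32 / 3.828e26 = 1.432e+06

1.432e+06 L_sun


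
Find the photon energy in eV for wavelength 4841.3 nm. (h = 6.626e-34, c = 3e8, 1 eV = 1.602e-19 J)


E = hc/lambda = 6.626e-34 * 3e8 / 4.841e-06 = 4.106e-20 J = 0.2563 eV

0.2563 eV


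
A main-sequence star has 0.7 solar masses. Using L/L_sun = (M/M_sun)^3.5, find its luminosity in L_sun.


L/L_sun = (M/M_sun)^3.5 = 0.7^3.5 = 0.287

0.287 L_sun


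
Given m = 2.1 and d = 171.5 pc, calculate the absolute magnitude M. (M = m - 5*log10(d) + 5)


M = m - 5*log10(d) + 5 = 2.1 - 5*log10(171.5) + 5 = -4.0713

-4.0713


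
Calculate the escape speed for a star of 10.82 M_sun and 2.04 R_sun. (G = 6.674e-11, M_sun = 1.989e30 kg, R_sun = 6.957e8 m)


M = 10.82 * 1.989e30 kg = 2.152098e+31 kg; R = 2.04 * 6.957e8 m = 1.419228e+09 m. v_esc = sqrt(2GM/R) = sqrt(2 * 6.674e-11 * 2.152098e+31 / 1.419228e+09) = 1.423e+06

1.423e+06 m/s


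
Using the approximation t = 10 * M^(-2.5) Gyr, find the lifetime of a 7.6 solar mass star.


t = 10 * M^(-2.5) = 10 * 7.6^(-2.5) = 0.0628

0.0628 Gyr


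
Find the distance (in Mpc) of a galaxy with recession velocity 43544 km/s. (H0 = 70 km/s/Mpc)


d = v / H0 = 43544 / 70 = 622.0571

622.0571 Mpc


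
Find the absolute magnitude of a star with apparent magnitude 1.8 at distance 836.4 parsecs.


M = m - 5*log10(d) + 5 = 1.8 - 5*log10(836.4) + 5 = -7.8121

-7.8121


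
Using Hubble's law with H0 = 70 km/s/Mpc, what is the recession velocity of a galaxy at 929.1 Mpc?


v = H0 * d = 70 * 929.1 = 65037.0

65037.0 km/s


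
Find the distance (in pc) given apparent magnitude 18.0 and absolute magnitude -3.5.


d = 10^((m - M + 5)/5) = 10^((18.0 - -3.5 + 5)/5) = 199526.2315

199526.2315 pc


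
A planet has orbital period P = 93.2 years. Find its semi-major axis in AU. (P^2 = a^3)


a = P^(2/3) = 93.2^(2/3) = 20.5563

20.5563 AU


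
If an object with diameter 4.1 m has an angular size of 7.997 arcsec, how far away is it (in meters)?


D = size / theta_rad, theta_rad = 7.997 * pi/(180*3600) = 3.877e-05, D = 105750.3696

105750.3696 m


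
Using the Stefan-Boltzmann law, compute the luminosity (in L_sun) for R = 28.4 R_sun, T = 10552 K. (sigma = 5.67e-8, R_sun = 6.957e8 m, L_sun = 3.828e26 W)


R = 28.4 * 6.957e8 m = 1.975788e+10 m. L = 4*pi*R^2*sigma*T^4 = 4*pi*(1.975788e+10)^2 * 5.67e-8 * 10552^4 = 3.448361121e+30 W. L/L_sun = 3.448361121e+30 / 3.828e26 = 9008.2579

9008.2579 L_sun


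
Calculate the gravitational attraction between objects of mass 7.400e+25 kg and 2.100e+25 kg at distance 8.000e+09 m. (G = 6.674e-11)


F = G*m1*m2/r^2 = 6.674e-11 * 7.400e+25 * 2.100e+25 / (8.000e+09)^2 = 6.674e-11 * 1.554e+51 / 6.400e+19 = 1.621e+21

1.621e+21 N


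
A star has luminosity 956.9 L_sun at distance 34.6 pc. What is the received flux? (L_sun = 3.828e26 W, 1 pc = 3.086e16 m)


F = L / (4*pi*d^2) = 3.663e+29 / (4*pi*(1.068e+18)^2) = 2.557e-08

2.557e-08 W/m^2


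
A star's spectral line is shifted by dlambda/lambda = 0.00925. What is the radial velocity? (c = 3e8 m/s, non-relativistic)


v = (dlambda/lambda) * c = 0.00925 * 3e8 = 2.775e+06

2.775e+06 m/s


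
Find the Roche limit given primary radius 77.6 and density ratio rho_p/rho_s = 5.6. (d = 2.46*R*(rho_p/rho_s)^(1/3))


d_Roche = 2.46 * 77.6 * 5.6^(1/3) = 338.9946

338.9946


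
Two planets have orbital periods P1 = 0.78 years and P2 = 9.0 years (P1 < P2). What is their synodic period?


1/P_syn = |1/P1 - 1/P2| = |1/0.78 - 1/9.0| => P_syn = 0.854

0.854 years


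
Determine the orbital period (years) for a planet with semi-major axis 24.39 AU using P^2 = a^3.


P = a^(3/2) = 24.39^1.5 = 120.453

120.453 years


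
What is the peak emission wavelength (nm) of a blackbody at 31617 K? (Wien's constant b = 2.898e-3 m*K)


lam_max = b / T = 2.898e-3 / 31617 = 9.166e-08 m = 91.6596 nm

91.6596 nm


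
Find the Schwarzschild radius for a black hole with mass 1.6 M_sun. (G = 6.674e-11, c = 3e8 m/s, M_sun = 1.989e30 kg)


M = 1.6 * 1.989e30 kg = 3.1824e+30 kg. rs = 2GM/c^2 = 2 * 6.674e-11 * 3.1824e+30 / (3e8)^2 = 4719.8528

4719.8528 m


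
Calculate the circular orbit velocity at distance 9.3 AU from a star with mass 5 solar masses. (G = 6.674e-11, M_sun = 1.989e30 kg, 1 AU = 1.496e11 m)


v = sqrt(GM/r) = sqrt(6.674e-11 * 9.945e+30 / 1.391e+12) = 21841.7898

21841.7898 m/s


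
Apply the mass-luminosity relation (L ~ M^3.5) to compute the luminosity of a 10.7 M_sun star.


L/L_sun = (M/M_sun)^3.5 = 10.7^3.5 = 4007.2203

4007.2203 L_sun


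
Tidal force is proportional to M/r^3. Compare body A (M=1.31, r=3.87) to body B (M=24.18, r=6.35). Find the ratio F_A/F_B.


Ratio = (M1/r1^3) / (M2/r2^3) = (1.31/3.87^3) / (24.18/6.35^3) = 0.2393

0.2393


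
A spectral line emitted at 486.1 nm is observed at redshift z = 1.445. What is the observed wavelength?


lam_obs = lam_emit * (1 + z) = 486.1 * (1 + 1.445) = 1188.5145

1188.5145 nm


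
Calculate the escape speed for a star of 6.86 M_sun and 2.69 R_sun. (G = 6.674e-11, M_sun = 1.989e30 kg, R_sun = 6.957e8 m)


M = 6.86 * 1.989e30 kg = 1.364454e+31 kg; R = 2.69 * 6.957e8 m = 1.871433e+09 m. v_esc = sqrt(2GM/R) = sqrt(2 * 6.674e-11 * 1.364454e+31 / 1.871433e+09) = 986507.5349

986507.5349 m/s


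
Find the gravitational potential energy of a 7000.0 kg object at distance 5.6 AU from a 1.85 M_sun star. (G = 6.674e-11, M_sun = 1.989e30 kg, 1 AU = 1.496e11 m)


M = 1.85 * 1.989e30 kg = 3.67965e+30 kg; r = 5.6 AU * 1.496e11 m/AU = 8.3776e+11 m. U = -GM*m/r = -(6.674e-11 * 3.67965e+30 * 7000.0) / 8.3776e+11 = -2.052e+12

-2.052e+12 J


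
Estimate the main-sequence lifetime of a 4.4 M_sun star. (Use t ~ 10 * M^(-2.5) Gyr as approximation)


t = 10 * M^(-2.5) = 10 * 4.4^(-2.5) = 0.2462

0.2462 Gyr


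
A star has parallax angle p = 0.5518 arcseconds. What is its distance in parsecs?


d = 1/p = 1/0.5518 = 1.8123

1.8123 pc


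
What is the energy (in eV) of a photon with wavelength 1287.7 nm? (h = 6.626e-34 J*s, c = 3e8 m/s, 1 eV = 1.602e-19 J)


E = hc/lambda = 6.626e-34 * 3e8 / 1.288e-06 = 1.544e-19 J = 0.9636 eV

0.9636 eV


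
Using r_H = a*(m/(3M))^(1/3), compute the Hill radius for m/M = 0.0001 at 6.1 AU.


r_H = a * (m/3M)^(1/3) = 6.1 * (0.0001/3)^(1/3) = 0.1963

0.1963 AU


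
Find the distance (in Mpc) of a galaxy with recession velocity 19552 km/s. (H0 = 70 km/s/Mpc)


d = v / H0 = 19552 / 70 = 279.3143

279.3143 Mpc


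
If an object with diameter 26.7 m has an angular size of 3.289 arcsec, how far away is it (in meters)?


D = size / theta_rad, theta_rad = 3.289 * pi/(180*3600) = 1.595e-05, D = 1.674e+06

1.674e+06 m


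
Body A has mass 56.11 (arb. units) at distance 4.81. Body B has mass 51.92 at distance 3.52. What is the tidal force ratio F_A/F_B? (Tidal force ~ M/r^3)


Ratio = (M1/r1^3) / (M2/r2^3) = (56.11/4.81^3) / (51.92/3.52^3) = 0.4235

0.4235


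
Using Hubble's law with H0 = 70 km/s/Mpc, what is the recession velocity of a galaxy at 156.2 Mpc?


v = H0 * d = 70 * 156.2 = 10934.0

10934.0 km/s


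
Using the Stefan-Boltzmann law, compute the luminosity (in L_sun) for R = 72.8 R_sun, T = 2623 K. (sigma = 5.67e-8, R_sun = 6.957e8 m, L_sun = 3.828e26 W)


R = 72.8 * 6.957e8 m = 5.064696e+10 m. L = 4*pi*R^2*sigma*T^4 = 4*pi*(5.064696e+10)^2 * 5.67e-8 * 2623^4 = 8.651528656e+28 W. L/L_sun = 8.651528656e+28 / 3.828e26 = 226.0065

226.0065 L_sun


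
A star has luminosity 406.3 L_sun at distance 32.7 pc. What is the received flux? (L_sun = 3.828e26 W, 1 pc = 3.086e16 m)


F = L / (4*pi*d^2) = 1.555e+29 / (4*pi*(1.009e+18)^2) = 1.215e-08

1.215e-08 W/m^2


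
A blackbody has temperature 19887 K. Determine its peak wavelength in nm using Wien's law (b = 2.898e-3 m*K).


lam_max = b / T = 2.898e-3 / 19887 = 1.457e-07 m = 145.7233 nm

145.7233 nm


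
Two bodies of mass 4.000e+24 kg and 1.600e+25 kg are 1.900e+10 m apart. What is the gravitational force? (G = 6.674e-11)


F = G*m1*m2/r^2 = 6.674e-11 * 4.000e+24 * 1.600e+25 / (1.900e+10)^2 = 6.674e-11 * 6.400e+49 / 3.610e+20 = 1.183e+19

1.183e+19 N


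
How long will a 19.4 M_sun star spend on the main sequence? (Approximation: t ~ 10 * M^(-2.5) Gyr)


t = 10 * M^(-2.5) = 10 * 19.4^(-2.5) = 0.006

0.006 Gyr


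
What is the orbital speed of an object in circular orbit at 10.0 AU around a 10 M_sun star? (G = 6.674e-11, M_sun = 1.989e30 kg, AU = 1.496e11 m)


v = sqrt(GM/r) = sqrt(6.674e-11 * 1.989e+31 / 1.496e+12) = 29788.2298

29788.2298 m/s


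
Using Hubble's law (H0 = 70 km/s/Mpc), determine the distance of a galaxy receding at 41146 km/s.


d = v / H0 = 41146 / 70 = 587.8

587.8 Mpc


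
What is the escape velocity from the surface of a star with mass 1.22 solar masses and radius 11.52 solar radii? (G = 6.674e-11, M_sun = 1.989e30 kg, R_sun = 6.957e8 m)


M = 1.22 * 1.989e30 kg = 2.42658e+30 kg; R = 11.52 * 6.957e8 m = 8.014464e+09 m. v_esc = sqrt(2GM/R) = sqrt(2 * 6.674e-11 * 2.42658e+30 / 8.014464e+09) = 201033.3754

201033.3754 m/s


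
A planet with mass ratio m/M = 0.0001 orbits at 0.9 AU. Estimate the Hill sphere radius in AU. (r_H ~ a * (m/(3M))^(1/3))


r_H = a * (m/3M)^(1/3) = 0.9 * (0.0001/3)^(1/3) = 0.029

0.029 AU


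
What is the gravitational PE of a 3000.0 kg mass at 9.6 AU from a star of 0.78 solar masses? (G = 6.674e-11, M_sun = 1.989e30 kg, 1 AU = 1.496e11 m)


M = 0.78 * 1.989e30 kg = 1.55142e+30 kg; r = 9.6 AU * 1.496e11 m/AU = 1.43616e+12 m. U = -GM*m/r = -(6.674e-11 * 1.55142e+30 * 3000.0) / 1.43616e+12 = -2.163e+11

-2.163e+11 J


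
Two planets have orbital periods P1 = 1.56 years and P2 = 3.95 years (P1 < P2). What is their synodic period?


1/P_syn = |1/P1 - 1/P2| = |1/1.56 - 1/3.95| => P_syn = 2.5782

2.5782 years


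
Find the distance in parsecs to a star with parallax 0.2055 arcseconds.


d = 1/p = 1/0.2055 = 4.8662

4.8662 pc


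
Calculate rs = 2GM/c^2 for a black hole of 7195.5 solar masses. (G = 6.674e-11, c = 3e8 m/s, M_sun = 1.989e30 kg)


M = 7195.5 * 1.989e30 kg = 1.43118495e+34 kg. rs = 2GM/c^2 = 2 * 6.674e-11 * 1.43118495e+34 / (3e8)^2 = 2.123e+07

2.123e+07 m


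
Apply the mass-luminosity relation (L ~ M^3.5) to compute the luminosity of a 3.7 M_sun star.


L/L_sun = (M/M_sun)^3.5 = 3.7^3.5 = 97.433

97.433 L_sun


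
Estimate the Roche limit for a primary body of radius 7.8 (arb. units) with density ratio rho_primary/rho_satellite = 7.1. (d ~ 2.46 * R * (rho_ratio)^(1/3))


d_Roche = 2.46 * 7.8 * 7.1^(1/3) = 36.8793

36.8793


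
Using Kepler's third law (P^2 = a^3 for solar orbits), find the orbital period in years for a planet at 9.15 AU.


P = a^(3/2) = 9.15^1.5 = 27.6778

27.6778 years


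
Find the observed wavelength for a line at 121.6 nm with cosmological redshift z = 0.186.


lam_obs = lam_emit * (1 + z) = 121.6 * (1 + 0.186) = 144.2176

144.2176 nm


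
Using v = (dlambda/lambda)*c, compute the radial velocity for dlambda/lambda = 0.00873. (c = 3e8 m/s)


v = (dlambda/lambda) * c = 0.00873 * 3e8 = 2.619e+06

2.619e+06 m/s


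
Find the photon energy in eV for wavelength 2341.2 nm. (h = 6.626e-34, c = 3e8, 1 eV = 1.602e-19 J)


E = hc/lambda = 6.626e-34 * 3e8 / 2.341e-06 = 8.491e-20 J = 0.53 eV

0.53 eV


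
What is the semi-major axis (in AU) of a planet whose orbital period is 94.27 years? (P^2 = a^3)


a = P^(2/3) = 94.27^(2/3) = 20.7133

20.7133 AU


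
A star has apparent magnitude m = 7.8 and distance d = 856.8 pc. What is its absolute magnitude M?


M = m - 5*log10(d) + 5 = 7.8 - 5*log10(856.8) + 5 = -1.8644

-1.8644


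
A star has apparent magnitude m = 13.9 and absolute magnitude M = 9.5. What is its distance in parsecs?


d = 10^((m - M + 5)/5) = 10^((13.9 - 9.5 + 5)/5) = 75.8578

75.8578 pc


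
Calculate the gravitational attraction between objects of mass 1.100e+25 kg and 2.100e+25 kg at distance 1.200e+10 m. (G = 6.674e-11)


F = G*m1*m2/r^2 = 6.674e-11 * 1.100e+25 * 2.100e+25 / (1.200e+10)^2 = 6.674e-11 * 2.310e+50 / 1.440e+20 = 1.071e+20

1.071e+20 N


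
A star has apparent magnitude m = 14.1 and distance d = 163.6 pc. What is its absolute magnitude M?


M = m - 5*log10(d) + 5 = 14.1 - 5*log10(163.6) + 5 = 8.0311

8.0311


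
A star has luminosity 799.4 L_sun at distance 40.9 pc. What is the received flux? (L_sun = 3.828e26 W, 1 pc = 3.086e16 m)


F = L / (4*pi*d^2) = 3.060e+29 / (4*pi*(1.262e+18)^2) = 1.529e-08

1.529e-08 W/m^2


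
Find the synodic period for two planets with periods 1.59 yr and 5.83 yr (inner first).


1/P_syn = |1/P1 - 1/P2| = |1/1.59 - 1/5.83| => P_syn = 2.1863

2.1863 years


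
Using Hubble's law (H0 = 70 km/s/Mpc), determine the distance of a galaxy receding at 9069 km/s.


d = v / H0 = 9069 / 70 = 129.5571

129.5571 Mpc


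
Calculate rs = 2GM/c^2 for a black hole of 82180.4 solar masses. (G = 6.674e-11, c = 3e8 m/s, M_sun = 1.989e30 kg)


M = 82180.4 * 1.989e30 kg = 1.634568156e+35 kg. rs = 2GM/c^2 = 2 * 6.674e-11 * 1.634568156e+35 / (3e8)^2 = 2.424e+08

2.424e+08 m


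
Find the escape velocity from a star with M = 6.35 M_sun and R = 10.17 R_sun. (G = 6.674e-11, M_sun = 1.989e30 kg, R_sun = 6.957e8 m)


M = 6.35 * 1.989e30 kg = 1.263015e+31 kg; R = 10.17 * 6.957e8 m = 7.075269e+09 m. v_esc = sqrt(2GM/R) = sqrt(2 * 6.674e-11 * 1.263015e+31 / 7.075269e+09) = 488136.0416

488136.0416 m/s


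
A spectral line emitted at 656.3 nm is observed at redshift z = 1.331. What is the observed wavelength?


lam_obs = lam_emit * (1 + z) = 656.3 * (1 + 1.331) = 1529.8353

1529.8353 nm


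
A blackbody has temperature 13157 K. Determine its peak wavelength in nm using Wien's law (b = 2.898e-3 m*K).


lam_max = b / T = 2.898e-3 / 13157 = 2.203e-07 m = 220.263 nm

220.263 nm


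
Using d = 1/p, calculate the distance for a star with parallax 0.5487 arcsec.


d = 1/p = 1/0.5487 = 1.8225

1.8225 pc


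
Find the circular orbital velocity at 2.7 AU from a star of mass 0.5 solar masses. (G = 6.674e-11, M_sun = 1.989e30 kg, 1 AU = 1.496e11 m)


v = sqrt(GM/r) = sqrt(6.674e-11 * 9.945e+29 / 4.039e+11) = 12818.8131

12818.8131 m/s


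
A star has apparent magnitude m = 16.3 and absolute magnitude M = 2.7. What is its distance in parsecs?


d = 10^((m - M + 5)/5) = 10^((16.3 - 2.7 + 5)/5) = 5248.0746

5248.0746 pc


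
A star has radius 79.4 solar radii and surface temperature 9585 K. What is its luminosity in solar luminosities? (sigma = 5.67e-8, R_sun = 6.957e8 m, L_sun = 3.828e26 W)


R = 79.4 * 6.957e8 m = 5.523858e+10 m. L = 4*pi*R^2*sigma*T^4 = 4*pi*(5.523858e+10)^2 * 5.67e-8 * 9585^4 = 1.835043667e+31 W. L/L_sun = 1.835043667e+31 / 3.828e26 = 47937.3999

47937.3999 L_sun


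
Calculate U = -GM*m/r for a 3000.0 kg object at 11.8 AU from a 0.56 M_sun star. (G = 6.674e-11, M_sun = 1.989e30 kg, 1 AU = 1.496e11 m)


M = 0.56 * 1.989e30 kg = 1.11384e+30 kg; r = 11.8 AU * 1.496e11 m/AU = 1.76528e+12 m. U = -GM*m/r = -(6.674e-11 * 1.11384e+30 * 3000.0) / 1.76528e+12 = -1.263e+11

-1.263e+11 J


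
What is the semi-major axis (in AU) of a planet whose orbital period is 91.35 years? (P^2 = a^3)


a = P^(2/3) = 91.35^(2/3) = 20.2833

20.2833 AU


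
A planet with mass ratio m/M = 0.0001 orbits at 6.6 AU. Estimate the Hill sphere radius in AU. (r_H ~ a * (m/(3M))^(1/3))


r_H = a * (m/3M)^(1/3) = 6.6 * (0.0001/3)^(1/3) = 0.2124

0.2124 AU


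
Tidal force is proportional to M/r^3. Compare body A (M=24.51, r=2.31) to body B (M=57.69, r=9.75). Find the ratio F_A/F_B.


Ratio = (M1/r1^3) / (M2/r2^3) = (24.51/2.31^3) / (57.69/9.75^3) = 31.9463

31.9463


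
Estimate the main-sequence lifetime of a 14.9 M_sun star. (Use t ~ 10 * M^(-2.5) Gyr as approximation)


t = 10 * M^(-2.5) = 10 * 14.9^(-2.5) = 0.0117

0.0117 Gyr


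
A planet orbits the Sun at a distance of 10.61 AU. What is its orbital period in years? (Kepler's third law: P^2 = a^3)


P = a^(3/2) = 10.61^1.5 = 34.5599

34.5599 years


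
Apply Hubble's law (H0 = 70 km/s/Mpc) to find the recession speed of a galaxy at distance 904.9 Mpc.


v = H0 * d = 70 * 904.9 = 63343.0

63343.0 km/s


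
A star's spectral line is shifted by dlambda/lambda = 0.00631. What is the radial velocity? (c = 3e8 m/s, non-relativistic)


v = (dlambda/lambda) * c = 0.00631 * 3e8 = 1.893e+06

1.893e+06 m/s


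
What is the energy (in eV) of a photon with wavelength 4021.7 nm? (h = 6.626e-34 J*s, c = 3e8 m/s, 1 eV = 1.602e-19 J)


E = hc/lambda = 6.626e-34 * 3e8 / 4.022e-06 = 4.943e-20 J = 0.3085 eV

0.3085 eV


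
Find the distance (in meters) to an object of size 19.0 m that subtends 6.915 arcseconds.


D = size / theta_rad, theta_rad = 6.915 * pi/(180*3600) = 3.352e-05, D = 566743.5023

566743.5023 m


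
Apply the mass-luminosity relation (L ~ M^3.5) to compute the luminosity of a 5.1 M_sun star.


L/L_sun = (M/M_sun)^3.5 = 5.1^3.5 = 299.5681

299.5681 L_sun


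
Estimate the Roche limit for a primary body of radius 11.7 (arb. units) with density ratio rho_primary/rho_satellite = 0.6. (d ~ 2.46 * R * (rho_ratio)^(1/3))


d_Roche = 2.46 * 11.7 * 0.6^(1/3) = 24.2757

24.2757


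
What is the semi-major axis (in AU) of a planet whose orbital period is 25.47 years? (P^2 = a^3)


a = P^(2/3) = 25.47^(2/3) = 8.6567

8.6567 AU


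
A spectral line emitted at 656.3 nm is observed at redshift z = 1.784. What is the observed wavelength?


lam_obs = lam_emit * (1 + z) = 656.3 * (1 + 1.784) = 1827.1392

1827.1392 nm


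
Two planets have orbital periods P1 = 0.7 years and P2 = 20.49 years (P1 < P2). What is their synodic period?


1/P_syn = |1/P1 - 1/P2| = |1/0.7 - 1/20.49| => P_syn = 0.7248

0.7248 years


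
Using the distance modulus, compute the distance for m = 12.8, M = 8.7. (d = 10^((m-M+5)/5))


d = 10^((m - M + 5)/5) = 10^((12.8 - 8.7 + 5)/5) = 66.0693

66.0693 pc


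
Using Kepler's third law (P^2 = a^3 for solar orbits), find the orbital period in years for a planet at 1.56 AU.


P = a^(3/2) = 1.56^1.5 = 1.9484

1.9484 years


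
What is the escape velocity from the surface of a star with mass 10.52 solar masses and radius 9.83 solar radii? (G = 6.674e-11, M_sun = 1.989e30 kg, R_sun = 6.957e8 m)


M = 10.52 * 1.989e30 kg = 2.092428e+31 kg; R = 9.83 * 6.957e8 m = 6.838731e+09 m. v_esc = sqrt(2GM/R) = sqrt(2 * 6.674e-11 * 2.092428e+31 / 6.838731e+09) = 639065.8342

639065.8342 m/s


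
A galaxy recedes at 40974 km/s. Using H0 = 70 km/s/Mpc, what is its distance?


d = v / H0 = 40974 / 70 = 585.3429

585.3429 Mpc


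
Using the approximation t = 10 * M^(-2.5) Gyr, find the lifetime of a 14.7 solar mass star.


t = 10 * M^(-2.5) = 10 * 14.7^(-2.5) = 0.0121

0.0121 Gyr


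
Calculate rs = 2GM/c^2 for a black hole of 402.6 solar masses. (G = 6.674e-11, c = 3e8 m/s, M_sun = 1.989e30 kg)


M = 402.6 * 1.989e30 kg = 8.007714e+32 kg. rs = 2GM/c^2 = 2 * 6.674e-11 * 8.007714e+32 / (3e8)^2 = 1.188e+06

1.188e+06 m


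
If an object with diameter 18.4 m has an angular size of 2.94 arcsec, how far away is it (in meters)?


D = size / theta_rad, theta_rad = 2.94 * pi/(180*3600) = 1.425e-05, D = 1.291e+06

1.291e+06 m


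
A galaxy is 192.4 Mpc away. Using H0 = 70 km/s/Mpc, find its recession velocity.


v = H0 * d = 70 * 192.4 = 13468.0

13468.0 km/s


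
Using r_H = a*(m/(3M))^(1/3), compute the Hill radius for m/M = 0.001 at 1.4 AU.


r_H = a * (m/3M)^(1/3) = 1.4 * (0.001/3)^(1/3) = 0.0971

0.0971 AU


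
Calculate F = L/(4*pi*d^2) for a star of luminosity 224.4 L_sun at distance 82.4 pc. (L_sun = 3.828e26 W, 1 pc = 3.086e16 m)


F = L / (4*pi*d^2) = 8.590e+28 / (4*pi*(2.543e+18)^2) = 1.057e-09

1.057e-09 W/m^2


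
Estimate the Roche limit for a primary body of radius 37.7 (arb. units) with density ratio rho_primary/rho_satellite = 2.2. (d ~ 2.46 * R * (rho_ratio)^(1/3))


d_Roche = 2.46 * 37.7 * 2.2^(1/3) = 120.6195

120.6195


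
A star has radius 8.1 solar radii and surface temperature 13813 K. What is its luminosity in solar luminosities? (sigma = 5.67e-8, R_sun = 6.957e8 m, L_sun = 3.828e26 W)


R = 8.1 * 6.957e8 m = 5.63517e+09 m. L = 4*pi*R^2*sigma*T^4 = 4*pi*(5.63517e+09)^2 * 5.67e-8 * 13813^4 = 8.236809364e+29 W. L/L_sun = 8.236809364e+29 / 3.828e26 = 2151.7266

2151.7266 L_sun


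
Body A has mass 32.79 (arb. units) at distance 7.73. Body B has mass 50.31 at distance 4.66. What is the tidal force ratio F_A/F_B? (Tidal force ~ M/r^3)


Ratio = (M1/r1^3) / (M2/r2^3) = (32.79/7.73^3) / (50.31/4.66^3) = 0.1428

0.1428


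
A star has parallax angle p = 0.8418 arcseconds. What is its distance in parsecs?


d = 1/p = 1/0.8418 = 1.1879

1.1879 pc


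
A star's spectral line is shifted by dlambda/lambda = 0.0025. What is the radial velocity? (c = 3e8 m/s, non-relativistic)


v = (dlambda/lambda) * c = 0.0025 * 3e8 = 750000.0

750000.0 m/s


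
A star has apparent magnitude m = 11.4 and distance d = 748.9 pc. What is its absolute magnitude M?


M = m - 5*log10(d) + 5 = 11.4 - 5*log10(748.9) + 5 = 2.0279

2.0279


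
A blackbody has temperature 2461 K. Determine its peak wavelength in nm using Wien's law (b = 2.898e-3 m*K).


lam_max = b / T = 2.898e-3 / 2461 = 1.178e-06 m = 1177.5701 nm

1177.5701 nm


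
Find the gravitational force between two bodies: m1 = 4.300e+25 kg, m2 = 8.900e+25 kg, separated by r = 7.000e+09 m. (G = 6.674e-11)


F = G*m1*m2/r^2 = 6.674e-11 * 4.300e+25 * 8.900e+25 / (7.000e+09)^2 = 6.674e-11 * 3.827e+51 / 4.900e+19 = 5.213e+21

5.213e+21 N


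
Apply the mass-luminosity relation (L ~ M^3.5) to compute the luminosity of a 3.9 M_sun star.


L/L_sun = (M/M_sun)^3.5 = 3.9^3.5 = 117.1456

117.1456 L_sun


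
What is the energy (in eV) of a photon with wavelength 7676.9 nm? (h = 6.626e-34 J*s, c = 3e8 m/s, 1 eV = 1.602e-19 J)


E = hc/lambda = 6.626e-34 * 3e8 / 7.677e-06 = 2.589e-20 J = 0.1616 eV

0.1616 eV


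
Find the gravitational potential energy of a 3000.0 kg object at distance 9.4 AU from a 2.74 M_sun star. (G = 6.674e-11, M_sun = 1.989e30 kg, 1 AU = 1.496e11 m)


M = 2.74 * 1.989e30 kg = 5.44986e+30 kg; r = 9.4 AU * 1.496e11 m/AU = 1.40624e+12 m. U = -GM*m/r = -(6.674e-11 * 5.44986e+30 * 3000.0) / 1.40624e+12 = -7.759e+11

-7.759e+11 J


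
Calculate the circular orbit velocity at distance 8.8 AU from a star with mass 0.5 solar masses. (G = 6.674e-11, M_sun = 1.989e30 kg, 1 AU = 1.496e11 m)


v = sqrt(GM/r) = sqrt(6.674e-11 * 9.945e+29 / 1.316e+12) = 7100.4907

7100.4907 m/s


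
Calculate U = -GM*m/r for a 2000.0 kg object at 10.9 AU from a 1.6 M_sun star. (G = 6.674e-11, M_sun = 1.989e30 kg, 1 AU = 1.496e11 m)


M = 1.6 * 1.989e30 kg = 3.1824e+30 kg; r = 10.9 AU * 1.496e11 m/AU = 1.63064e+12 m. U = -GM*m/r = -(6.674e-11 * 3.1824e+30 * 2000.0) / 1.63064e+12 = -2.605e+11

-2.605e+11 J


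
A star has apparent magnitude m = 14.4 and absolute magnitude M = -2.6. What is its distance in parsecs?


d = 10^((m - M + 5)/5) = 10^((14.4 - -2.6 + 5)/5) = 25118.8643

25118.8643 pc


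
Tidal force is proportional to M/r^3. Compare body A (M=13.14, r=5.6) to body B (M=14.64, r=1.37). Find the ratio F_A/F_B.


Ratio = (M1/r1^3) / (M2/r2^3) = (13.14/5.6^3) / (14.64/1.37^3) = 0.0131

0.0131


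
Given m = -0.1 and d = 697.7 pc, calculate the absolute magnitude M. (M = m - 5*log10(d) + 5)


M = m - 5*log10(d) + 5 = -0.1 - 5*log10(697.7) + 5 = -9.3183

-9.3183


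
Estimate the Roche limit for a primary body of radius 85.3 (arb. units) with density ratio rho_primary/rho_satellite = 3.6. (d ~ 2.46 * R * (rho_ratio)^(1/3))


d_Roche = 2.46 * 85.3 * 3.6^(1/3) = 321.6017

321.6017


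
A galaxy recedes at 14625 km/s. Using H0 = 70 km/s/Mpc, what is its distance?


d = v / H0 = 14625 / 70 = 208.9286

208.9286 Mpc


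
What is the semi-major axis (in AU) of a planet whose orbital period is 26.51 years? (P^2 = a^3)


a = P^(2/3) = 26.51^(2/3) = 8.8908

8.8908 AU


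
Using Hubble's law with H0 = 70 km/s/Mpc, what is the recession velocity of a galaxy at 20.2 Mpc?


v = H0 * d = 70 * 20.2 = 1414.0

1414.0 km/s


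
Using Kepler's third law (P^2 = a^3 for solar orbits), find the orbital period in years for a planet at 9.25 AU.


P = a^(3/2) = 9.25^1.5 = 28.1328

28.1328 years


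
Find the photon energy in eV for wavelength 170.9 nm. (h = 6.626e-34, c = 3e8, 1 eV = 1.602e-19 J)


E = hc/lambda = 6.626e-34 * 3e8 / 1.709e-07 = 1.163e-18 J = 7.2605 eV

7.2605 eV


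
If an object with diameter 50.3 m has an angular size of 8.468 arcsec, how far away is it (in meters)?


D = size / theta_rad, theta_rad = 8.468 * pi/(180*3600) = 4.105e-05, D = 1.225e+06

1.225e+06 m


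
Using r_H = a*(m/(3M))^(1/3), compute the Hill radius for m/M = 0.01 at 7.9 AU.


r_H = a * (m/3M)^(1/3) = 7.9 * (0.01/3)^(1/3) = 1.1801

1.1801 AU


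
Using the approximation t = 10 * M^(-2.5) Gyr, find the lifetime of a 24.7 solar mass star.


t = 10 * M^(-2.5) = 10 * 24.7^(-2.5) = 0.0033

0.0033 Gyr


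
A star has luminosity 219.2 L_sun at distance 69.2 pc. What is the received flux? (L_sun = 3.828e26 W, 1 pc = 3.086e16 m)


F = L / (4*pi*d^2) = 8.391e+28 / (4*pi*(2.136e+18)^2) = 1.464e-09

1.464e-09 W/m^2


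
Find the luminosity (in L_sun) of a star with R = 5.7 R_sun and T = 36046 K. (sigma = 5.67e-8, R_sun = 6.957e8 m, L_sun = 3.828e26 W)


R = 5.7 * 6.957e8 m = 3.96549e+09 m. L = 4*pi*R^2*sigma*T^4 = 4*pi*(3.96549e+09)^2 * 5.67e-8 * 36046^4 = 1.891537495e+31 W. L/L_sun = 1.891537495e+31 / 3.828e26 = 49413.2052

49413.2052 L_sun


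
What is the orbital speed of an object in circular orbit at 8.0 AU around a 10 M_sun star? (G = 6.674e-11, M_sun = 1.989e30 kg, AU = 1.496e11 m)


v = sqrt(GM/r) = sqrt(6.674e-11 * 1.989e+31 / 1.197e+12) = 33304.2534

33304.2534 m/s


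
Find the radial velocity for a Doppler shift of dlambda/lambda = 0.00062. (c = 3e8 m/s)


v = (dlambda/lambda) * c = 0.00062 * 3e8 = 186000.0

186000.0 m/s


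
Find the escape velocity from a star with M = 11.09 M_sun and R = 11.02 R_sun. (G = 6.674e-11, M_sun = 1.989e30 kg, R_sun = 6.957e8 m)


M = 11.09 * 1.989e30 kg = 2.205801e+31 kg; R = 11.02 * 6.957e8 m = 7.666614e+09 m. v_esc = sqrt(2GM/R) = sqrt(2 * 6.674e-11 * 2.205801e+31 / 7.666614e+09) = 619711.3705

619711.3705 m/s


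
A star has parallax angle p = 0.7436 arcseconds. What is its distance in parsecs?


d = 1/p = 1/0.7436 = 1.3448

1.3448 pc


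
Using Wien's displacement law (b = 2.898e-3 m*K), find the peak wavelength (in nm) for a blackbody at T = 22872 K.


lam_max = b / T = 2.898e-3 / 22872 = 1.267e-07 m = 126.7051 nm

126.7051 nm


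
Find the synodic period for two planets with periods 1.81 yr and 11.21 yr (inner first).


1/P_syn = |1/P1 - 1/P2| = |1/1.81 - 1/11.21| => P_syn = 2.1585

2.1585 years


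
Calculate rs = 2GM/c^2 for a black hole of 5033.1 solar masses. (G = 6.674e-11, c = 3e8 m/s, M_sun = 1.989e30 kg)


M = 5033.1 * 1.989e30 kg = 1.00108359e+34 kg. rs = 2GM/c^2 = 2 * 6.674e-11 * 1.00108359e+34 / (3e8)^2 = 1.485e+07

1.485e+07 m


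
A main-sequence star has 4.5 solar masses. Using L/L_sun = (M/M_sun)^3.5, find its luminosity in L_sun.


L/L_sun = (M/M_sun)^3.5 = 4.5^3.5 = 193.3053

193.3053 L_sun


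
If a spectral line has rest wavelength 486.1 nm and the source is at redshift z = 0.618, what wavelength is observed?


lam_obs = lam_emit * (1 + z) = 486.1 * (1 + 0.618) = 786.5098

786.5098 nm


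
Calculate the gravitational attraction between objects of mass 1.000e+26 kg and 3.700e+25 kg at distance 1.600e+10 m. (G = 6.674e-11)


F = G*m1*m2/r^2 = 6.674e-11 * 1.000e+26 * 3.700e+25 / (1.600e+10)^2 = 6.674e-11 * 3.700e+51 / 2.560e+20 = 9.646e+20

9.646e+20 N


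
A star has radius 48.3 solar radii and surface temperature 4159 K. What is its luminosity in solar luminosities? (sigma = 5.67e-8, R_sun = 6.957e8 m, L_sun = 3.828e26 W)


R = 48.3 * 6.957e8 m = 3.360231e+10 m. L = 4*pi*R^2*sigma*T^4 = 4*pi*(3.360231e+10)^2 * 5.67e-8 * 4159^4 = 2.40705976e+29 W. L/L_sun = 2.40705976e+29 / 3.828e26 = 628.8035

628.8035 L_sun


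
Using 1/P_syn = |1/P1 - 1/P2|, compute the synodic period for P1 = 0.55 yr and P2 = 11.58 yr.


1/P_syn = |1/P1 - 1/P2| = |1/0.55 - 1/11.58| => P_syn = 0.5774

0.5774 years


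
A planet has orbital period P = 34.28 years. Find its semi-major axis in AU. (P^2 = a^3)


a = P^(2/3) = 34.28^(2/3) = 10.5526

10.5526 AU


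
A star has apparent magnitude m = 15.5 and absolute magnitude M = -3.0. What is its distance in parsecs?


d = 10^((m - M + 5)/5) = 10^((15.5 - -3.0 + 5)/5) = 50118.7234

50118.7234 pc


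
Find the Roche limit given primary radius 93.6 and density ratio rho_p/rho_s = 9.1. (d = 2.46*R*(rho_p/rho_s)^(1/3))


d_Roche = 2.46 * 93.6 * 9.1^(1/3) = 480.7191

480.7191


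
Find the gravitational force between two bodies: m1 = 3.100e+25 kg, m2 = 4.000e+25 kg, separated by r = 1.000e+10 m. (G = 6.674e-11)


F = G*m1*m2/r^2 = 6.674e-11 * 3.100e+25 * 4.000e+25 / (1.000e+10)^2 = 6.674e-11 * 1.240e+51 / 1.000e+20 = 8.276e+20

8.276e+20 N


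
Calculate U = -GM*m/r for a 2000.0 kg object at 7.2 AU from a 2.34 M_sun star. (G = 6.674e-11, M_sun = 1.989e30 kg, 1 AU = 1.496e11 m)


M = 2.34 * 1.989e30 kg = 4.65426e+30 kg; r = 7.2 AU * 1.496e11 m/AU = 1.07712e+12 m. U = -GM*m/r = -(6.674e-11 * 4.65426e+30 * 2000.0) / 1.07712e+12 = -5.768e+11

-5.768e+11 J


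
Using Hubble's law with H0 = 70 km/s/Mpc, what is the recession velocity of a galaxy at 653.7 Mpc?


v = H0 * d = 70 * 653.7 = 45759.0

45759.0 km/s


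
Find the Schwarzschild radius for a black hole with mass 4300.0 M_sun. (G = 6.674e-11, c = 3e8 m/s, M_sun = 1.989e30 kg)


M = 4300.0 * 1.989e30 kg = 8.5527e+33 kg. rs = 2GM/c^2 = 2 * 6.674e-11 * 8.5527e+33 / (3e8)^2 = 1.268e+07

1.268e+07 m


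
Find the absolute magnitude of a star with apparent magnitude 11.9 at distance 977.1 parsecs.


M = m - 5*log10(d) + 5 = 11.9 - 5*log10(977.1) + 5 = 1.9503

1.9503


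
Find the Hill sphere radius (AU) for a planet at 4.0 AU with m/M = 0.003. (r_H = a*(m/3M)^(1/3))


r_H = a * (m/3M)^(1/3) = 4.0 * (0.003/3)^(1/3) = 0.4

0.4 AU


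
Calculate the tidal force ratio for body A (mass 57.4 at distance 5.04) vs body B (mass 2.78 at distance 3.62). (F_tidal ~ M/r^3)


Ratio = (M1/r1^3) / (M2/r2^3) = (57.4/5.04^3) / (2.78/3.62^3) = 7.6507

7.6507


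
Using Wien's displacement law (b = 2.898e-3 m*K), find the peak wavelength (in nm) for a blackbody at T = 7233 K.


lam_max = b / T = 2.898e-3 / 7233 = 4.007e-07 m = 400.6636 nm

400.6636 nm


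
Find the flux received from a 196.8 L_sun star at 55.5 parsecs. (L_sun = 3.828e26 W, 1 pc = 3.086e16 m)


F = L / (4*pi*d^2) = 7.534e+28 / (4*pi*(1.713e+18)^2) = 2.044e-09

2.044e-09 W/m^2


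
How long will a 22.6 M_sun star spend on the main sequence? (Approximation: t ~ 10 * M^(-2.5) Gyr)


t = 10 * M^(-2.5) = 10 * 22.6^(-2.5) = 0.0041

0.0041 Gyr


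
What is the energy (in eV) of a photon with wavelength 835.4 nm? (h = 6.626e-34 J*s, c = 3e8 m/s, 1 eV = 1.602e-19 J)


E = hc/lambda = 6.626e-34 * 3e8 / 8.354e-07 = 2.379e-19 J = 1.4853 eV

1.4853 eV


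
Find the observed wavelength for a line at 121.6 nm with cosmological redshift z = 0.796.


lam_obs = lam_emit * (1 + z) = 121.6 * (1 + 0.796) = 218.3936

218.3936 nm


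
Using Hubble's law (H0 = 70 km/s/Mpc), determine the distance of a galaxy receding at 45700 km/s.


d = v / H0 = 45700 / 70 = 652.8571

652.8571 Mpc


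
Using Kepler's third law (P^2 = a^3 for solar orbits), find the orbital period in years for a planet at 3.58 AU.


P = a^(3/2) = 3.58^1.5 = 6.7737

6.7737 years


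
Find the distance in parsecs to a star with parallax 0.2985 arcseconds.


d = 1/p = 1/0.2985 = 3.3501

3.3501 pc


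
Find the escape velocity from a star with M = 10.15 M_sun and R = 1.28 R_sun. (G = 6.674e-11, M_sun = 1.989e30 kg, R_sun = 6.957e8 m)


M = 10.15 * 1.989e30 kg = 2.018835e+31 kg; R = 1.28 * 6.957e8 m = 8.90496e+08 m. v_esc = sqrt(2GM/R) = sqrt(2 * 6.674e-11 * 2.018835e+31 / 8.90496e+08) = 1.740e+06

1.740e+06 m/s


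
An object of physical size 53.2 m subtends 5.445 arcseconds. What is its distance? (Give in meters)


D = size / theta_rad, theta_rad = 5.445 * pi/(180*3600) = 2.640e-05, D = 2.015e+06

2.015e+06 m


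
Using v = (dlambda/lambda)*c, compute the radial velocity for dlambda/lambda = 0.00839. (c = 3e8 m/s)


v = (dlambda/lambda) * c = 0.00839 * 3e8 = 2.517e+06

2.517e+06 m/s


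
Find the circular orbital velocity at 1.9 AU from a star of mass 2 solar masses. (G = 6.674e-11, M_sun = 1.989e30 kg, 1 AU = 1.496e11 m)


v = sqrt(GM/r) = sqrt(6.674e-11 * 3.978e+30 / 2.842e+11) = 30562.079

30562.079 m/s


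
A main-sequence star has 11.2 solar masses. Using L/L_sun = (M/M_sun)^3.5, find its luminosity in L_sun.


L/L_sun = (M/M_sun)^3.5 = 11.2^3.5 = 4701.7884

4701.7884 L_sun


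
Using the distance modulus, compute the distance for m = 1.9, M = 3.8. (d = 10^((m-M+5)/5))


d = 10^((m - M + 5)/5) = 10^((1.9 - 3.8 + 5)/5) = 4.1687

4.1687 pc


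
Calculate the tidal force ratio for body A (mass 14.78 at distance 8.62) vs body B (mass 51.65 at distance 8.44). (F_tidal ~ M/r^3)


Ratio = (M1/r1^3) / (M2/r2^3) = (14.78/8.62^3) / (51.65/8.44^3) = 0.2686

0.2686


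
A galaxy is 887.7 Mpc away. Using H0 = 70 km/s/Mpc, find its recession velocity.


v = H0 * d = 70 * 887.7 = 62139.0

62139.0 km/s


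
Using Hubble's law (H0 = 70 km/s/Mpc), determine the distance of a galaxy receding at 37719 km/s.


d = v / H0 = 37719 / 70 = 538.8429

538.8429 Mpc


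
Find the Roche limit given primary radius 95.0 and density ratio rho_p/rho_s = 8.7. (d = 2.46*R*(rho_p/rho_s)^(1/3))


d_Roche = 2.46 * 95.0 * 8.7^(1/3) = 480.6532

480.6532


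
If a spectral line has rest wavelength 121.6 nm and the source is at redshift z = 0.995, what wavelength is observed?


lam_obs = lam_emit * (1 + z) = 121.6 * (1 + 0.995) = 242.592

242.592 nm


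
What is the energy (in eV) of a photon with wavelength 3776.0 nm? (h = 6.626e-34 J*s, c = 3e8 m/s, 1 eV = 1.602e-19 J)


E = hc/lambda = 6.626e-34 * 3e8 / 3.776e-06 = 5.264e-20 J = 0.3286 eV

0.3286 eV


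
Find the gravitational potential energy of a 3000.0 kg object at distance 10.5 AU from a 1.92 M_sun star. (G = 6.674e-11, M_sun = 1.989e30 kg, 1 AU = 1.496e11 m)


M = 1.92 * 1.989e30 kg = 3.81888e+30 kg; r = 10.5 AU * 1.496e11 m/AU = 1.5708e+12 m. U = -GM*m/r = -(6.674e-11 * 3.81888e+30 * 3000.0) / 1.5708e+12 = -4.868e+11

-4.868e+11 J


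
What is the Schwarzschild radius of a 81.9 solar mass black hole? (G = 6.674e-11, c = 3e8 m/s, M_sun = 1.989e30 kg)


M = 81.9 * 1.989e30 kg = 1.628991e+32 kg. rs = 2GM/c^2 = 2 * 6.674e-11 * 1.628991e+32 / (3e8)^2 = 241597.4652

241597.4652 m


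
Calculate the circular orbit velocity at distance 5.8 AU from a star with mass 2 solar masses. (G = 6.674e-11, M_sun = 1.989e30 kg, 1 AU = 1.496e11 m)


v = sqrt(GM/r) = sqrt(6.674e-11 * 3.978e+30 / 8.677e+11) = 17492.2509

17492.2509 m/s


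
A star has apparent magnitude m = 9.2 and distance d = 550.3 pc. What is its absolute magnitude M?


M = m - 5*log10(d) + 5 = 9.2 - 5*log10(550.3) + 5 = 0.497

0.497


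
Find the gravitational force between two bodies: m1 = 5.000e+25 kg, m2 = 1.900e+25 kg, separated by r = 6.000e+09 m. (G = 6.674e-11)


F = G*m1*m2/r^2 = 6.674e-11 * 5.000e+25 * 1.900e+25 / (6.000e+09)^2 = 6.674e-11 * 9.500e+50 / 3.600e+19 = 1.761e+21

1.761e+21 N


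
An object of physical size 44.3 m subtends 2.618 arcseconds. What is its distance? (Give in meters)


D = size / theta_rad, theta_rad = 2.618 * pi/(180*3600) = 1.269e-05, D = 3.490e+06

3.490e+06 m


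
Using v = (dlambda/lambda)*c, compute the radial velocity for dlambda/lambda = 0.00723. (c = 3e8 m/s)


v = (dlambda/lambda) * c = 0.00723 * 3e8 = 2.169e+06

2.169e+06 m/s


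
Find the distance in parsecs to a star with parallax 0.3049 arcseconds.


d = 1/p = 1/0.3049 = 3.2798

3.2798 pc


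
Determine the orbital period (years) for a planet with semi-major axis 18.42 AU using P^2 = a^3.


P = a^(3/2) = 18.42^1.5 = 79.0559

79.0559 years


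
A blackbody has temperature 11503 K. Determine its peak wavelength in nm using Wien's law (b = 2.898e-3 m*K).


lam_max = b / T = 2.898e-3 / 11503 = 2.519e-07 m = 251.9343 nm

251.9343 nm


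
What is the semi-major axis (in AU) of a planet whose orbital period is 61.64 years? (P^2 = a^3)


a = P^(2/3) = 61.64^(2/3) = 15.6042

15.6042 AU


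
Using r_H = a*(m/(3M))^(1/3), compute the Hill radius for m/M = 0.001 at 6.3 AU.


r_H = a * (m/3M)^(1/3) = 6.3 * (0.001/3)^(1/3) = 0.4368

0.4368 AU


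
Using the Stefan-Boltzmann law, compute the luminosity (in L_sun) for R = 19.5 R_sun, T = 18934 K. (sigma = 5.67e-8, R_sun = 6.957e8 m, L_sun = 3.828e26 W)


R = 19.5 * 6.957e8 m = 1.356615e+10 m. L = 4*pi*R^2*sigma*T^4 = 4*pi*(1.356615e+10)^2 * 5.67e-8 * 18934^4 = 1.685293879e+31 W. L/L_sun = 1.685293879e+31 / 3.828e26 = 44025.4409

44025.4409 L_sun


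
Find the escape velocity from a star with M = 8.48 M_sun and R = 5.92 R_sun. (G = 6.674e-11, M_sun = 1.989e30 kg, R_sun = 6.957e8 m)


M = 8.48 * 1.989e30 kg = 1.686672e+31 kg; R = 5.92 * 6.957e8 m = 4.118544e+09 m. v_esc = sqrt(2GM/R) = sqrt(2 * 6.674e-11 * 1.686672e+31 / 4.118544e+09) = 739352.5271

739352.5271 m/s


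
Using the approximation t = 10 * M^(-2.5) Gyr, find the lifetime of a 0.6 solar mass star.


t = 10 * M^(-2.5) = 10 * 0.6^(-2.5) = 35.861

35.861 Gyr


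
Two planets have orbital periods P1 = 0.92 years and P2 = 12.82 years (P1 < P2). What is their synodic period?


1/P_syn = |1/P1 - 1/P2| = |1/0.92 - 1/12.82| => P_syn = 0.9911

0.9911 years


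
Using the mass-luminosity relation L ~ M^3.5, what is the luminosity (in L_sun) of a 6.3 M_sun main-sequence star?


L/L_sun = (M/M_sun)^3.5 = 6.3^3.5 = 627.613

627.613 L_sun


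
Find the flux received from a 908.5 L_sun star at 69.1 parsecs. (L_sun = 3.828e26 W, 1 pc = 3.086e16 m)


F = L / (4*pi*d^2) = 3.478e+29 / (4*pi*(2.132e+18)^2) = 6.086e-09

6.086e-09 W/m^2


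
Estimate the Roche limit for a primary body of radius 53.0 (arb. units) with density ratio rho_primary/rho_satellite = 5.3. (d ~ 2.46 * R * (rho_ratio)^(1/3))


d_Roche = 2.46 * 53.0 * 5.3^(1/3) = 227.3193

227.3193
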